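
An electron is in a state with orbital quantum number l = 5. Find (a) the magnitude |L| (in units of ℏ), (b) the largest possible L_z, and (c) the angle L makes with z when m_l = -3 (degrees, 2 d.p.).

|L| = ℏ√(5·6) = √30 ℏ ≈ 5.477ℏ.
L_z,max = lℏ = 5ℏ.
For m_l = -3: cos θ = -3/√30, θ ≈ 123.21°.

|L| = √30 ℏ ≈ 5.477ℏ; L_z,max = 5ℏ; θ(m_l=-3) ≈ 123.21°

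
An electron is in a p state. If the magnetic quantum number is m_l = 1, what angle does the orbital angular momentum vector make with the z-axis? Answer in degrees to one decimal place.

θ ≈ 45.0°

The letter p corresponds to l = 1.
|L| = ℏ√(l(l+1)) = √2 ℏ.
L_z = m_l ℏ = 1ℏ.
cos θ = L_z/|L| = 1/√2, so θ ≈ 45.0°.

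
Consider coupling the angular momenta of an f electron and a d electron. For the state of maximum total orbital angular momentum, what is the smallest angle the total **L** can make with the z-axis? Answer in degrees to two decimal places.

By the triangle rule, |l₁ − l₂| ≤ L ≤ l₁ + l₂.
So L can be 1, 2, 3, 4, 5.
The maximum is L = 5, with |L_tot| = ℏ√(5·6) = √30 ℏ.
The minimum angle with z is arccos(5/√30) ≈ 24.09°.

θ_min ≈ 24.09°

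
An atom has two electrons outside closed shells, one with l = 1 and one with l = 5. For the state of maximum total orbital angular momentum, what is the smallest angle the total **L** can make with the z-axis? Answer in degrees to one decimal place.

The total orbital quantum number L ranges from |l₁ − l₂| to l₁ + l₂ in integer steps.
Allowed values: L = 4, 5, 6.
The maximum is L = 6, with |L_tot| = ℏ√(6·7) = √42 ℏ.
The minimum angle with z is arccos(6/√42) ≈ 22.2°.

θ_min ≈ 22.2°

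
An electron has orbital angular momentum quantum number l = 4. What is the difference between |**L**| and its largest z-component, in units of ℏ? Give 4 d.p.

|L| = 2√5 ℏ ≈ 4.4721ℏ, while L_z,max = lℏ = 4ℏ.
The difference is (2√5 − 4)ℏ ≈ 0.4721ℏ.

|L| − L_z,max ≈ 0.4721ℏ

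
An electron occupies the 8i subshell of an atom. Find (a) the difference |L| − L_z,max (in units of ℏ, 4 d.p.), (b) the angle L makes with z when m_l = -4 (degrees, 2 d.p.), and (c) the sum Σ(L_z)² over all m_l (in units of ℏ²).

For 8i, l = 6.
|L| − L_z,max = (√42 − 6)ℏ ≈ 0.4807ℏ.
For m_l = -4: cos θ = -4/√42, θ ≈ 128.11°.
Σ m_l² = 182, so Σ(L_z)² = 182 ℏ².

|L|−L_z,max ≈ 0.4807ℏ; θ(m_l=-4) ≈ 128.11°; Σ(L_z)² = 182 ℏ²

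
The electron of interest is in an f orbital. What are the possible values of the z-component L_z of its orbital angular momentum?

L_z ∈ {−3ℏ, −2ℏ, −ℏ, 0, ℏ, 2ℏ, 3ℏ}

For an f orbital, l = 3.
L_z = m_l ℏ with m_l ranging from −l to +l in integer steps.
For l = 3: m_l ∈ {-3, -2, -1, 0, 1, 2, 3}.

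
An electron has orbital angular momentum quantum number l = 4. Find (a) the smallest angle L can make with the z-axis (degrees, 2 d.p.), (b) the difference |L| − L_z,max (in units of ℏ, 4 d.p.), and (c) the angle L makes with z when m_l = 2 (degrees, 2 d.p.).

θ_min ≈ 26.57°; |L|−L_z,max ≈ 0.4721ℏ; θ(m_l=2) ≈ 63.43°

cos θ_min = 4/√20, so θ_min ≈ 26.57°.
|L| − L_z,max = (2√5 − 4)ℏ ≈ 0.4721ℏ.
For m_l = 2: cos θ = 2/√20, θ ≈ 63.43°.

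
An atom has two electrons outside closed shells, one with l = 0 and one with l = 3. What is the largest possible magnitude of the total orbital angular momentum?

Angular momentum addition gives L = |l₁ − l₂|, …, l₁ + l₂.
Allowed values: L = 3.
The largest magnitude corresponds to L = 3: |L_tot| = ℏ√(3·4) = 2√3 ℏ.

|L_tot|_max = 2√3 ℏ ≈ 3.464ℏ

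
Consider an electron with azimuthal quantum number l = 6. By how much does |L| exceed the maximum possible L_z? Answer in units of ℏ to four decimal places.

|L| = √42 ℏ ≈ 6.4807ℏ, while L_z,max = lℏ = 6ℏ.
The difference is (√42 − 6)ℏ ≈ 0.4807ℏ.

|L| − L_z,max ≈ 0.4807ℏ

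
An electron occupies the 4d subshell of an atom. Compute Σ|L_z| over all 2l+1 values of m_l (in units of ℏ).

Σ|L_z| = 6 ℏ

4d means n = 4, l = 2.
m_l ∈ {-2, -1, 0, 1, 2}.
Σ|m_l| = 2·2(2+1)/2 = 6.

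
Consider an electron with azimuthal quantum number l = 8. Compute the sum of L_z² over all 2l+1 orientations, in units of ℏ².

Σ(L_z)² = 408 ℏ²

m_l ∈ {-8, -7, -6, -5, -4, -3, -2, -1, 0, 1, 2, 3, 4, 5, 6, 7, 8}.
Summing m² from −8 to 8: Σ m_l² = 408.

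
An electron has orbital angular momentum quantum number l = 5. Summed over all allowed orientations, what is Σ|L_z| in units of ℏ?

m_l runs from −5 to 5, i.e. {-5, -4, -3, -2, -1, 0, 1, 2, 3, 4, 5}.
Σ|m_l| = l(l+1) = 30.

Σ|L_z| = 30 ℏ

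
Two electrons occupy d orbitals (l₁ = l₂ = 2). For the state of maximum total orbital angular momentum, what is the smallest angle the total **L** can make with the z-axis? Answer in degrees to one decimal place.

L runs from |2 − 2| = 0 to 2 + 2 = 4.
L ∈ {0, 1, 2, 3, 4}.
The maximum is L = 4, with |L_tot| = ℏ√(4·5) = 2√5 ℏ.
The minimum angle with z is arccos(4/√20) ≈ 26.6°.

θ_min ≈ 26.6°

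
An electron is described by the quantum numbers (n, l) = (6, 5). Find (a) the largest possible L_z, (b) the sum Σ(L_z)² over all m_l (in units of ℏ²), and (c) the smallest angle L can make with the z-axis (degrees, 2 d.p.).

L_z,max = 5ℏ; Σ(L_z)² = 110 ℏ²; θ_min ≈ 24.09°

L_z,max = lℏ = 5ℏ.
Σ m_l² = 110, so Σ(L_z)² = 110 ℏ².
cos θ_min = 5/√30, so θ_min ≈ 24.09°.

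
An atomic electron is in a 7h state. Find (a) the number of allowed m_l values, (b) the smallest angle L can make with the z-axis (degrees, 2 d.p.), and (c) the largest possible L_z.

11 values; θ_min ≈ 24.09°; L_z,max = 5ℏ

For 7h, l = 5.
There are 2l+1 = 11 values of m_l.
cos θ_min = 5/√30, so θ_min ≈ 24.09°.
L_z,max = lℏ = 5ℏ.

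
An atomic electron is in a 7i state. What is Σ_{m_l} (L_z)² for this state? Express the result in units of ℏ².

Σ(L_z)² = 182 ℏ²

7i means n = 7, l = 6.
m_l runs from −6 to 6, i.e. {-6, -5, -4, -3, -2, -1, 0, 1, 2, 3, 4, 5, 6}.
Σ m_l² = 2·(1 + 4 + 9 + 16 + 25 + 36) = 182.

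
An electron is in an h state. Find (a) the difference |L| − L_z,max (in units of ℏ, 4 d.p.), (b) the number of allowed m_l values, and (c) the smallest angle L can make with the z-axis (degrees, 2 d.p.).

The letter h corresponds to l = 5.
|L| − L_z,max = (√30 − 5)ℏ ≈ 0.4772ℏ.
There are 2l+1 = 11 values of m_l.
cos θ_min = 5/√30, so θ_min ≈ 24.09°.

|L|−L_z,max ≈ 0.4772ℏ; 11 values; θ_min ≈ 24.09°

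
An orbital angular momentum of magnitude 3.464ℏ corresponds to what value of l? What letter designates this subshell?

l = 3 (f orbital)

Since |L|² = l(l+1)ℏ², l(l+1) = 12.
Solving: l = 3.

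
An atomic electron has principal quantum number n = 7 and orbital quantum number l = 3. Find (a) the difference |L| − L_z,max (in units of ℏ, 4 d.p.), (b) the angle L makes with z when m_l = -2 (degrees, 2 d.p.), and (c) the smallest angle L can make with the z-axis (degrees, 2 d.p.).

|L| − L_z,max = (2√3 − 3)ℏ ≈ 0.4641ℏ.
For m_l = -2: cos θ = -2/√12, θ ≈ 125.26°.
cos θ_min = 3/√12, so θ_min ≈ 30.00°.

|L|−L_z,max ≈ 0.4641ℏ; θ(m_l=-2) ≈ 125.26°; θ_min ≈ 30.00°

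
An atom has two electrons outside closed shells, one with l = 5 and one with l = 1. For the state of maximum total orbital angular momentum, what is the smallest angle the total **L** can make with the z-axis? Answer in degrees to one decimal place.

θ_min ≈ 22.2°

By the triangle rule, |l₁ − l₂| ≤ L ≤ l₁ + l₂.
So L can be 4, 5, 6.
The maximum is L = 6, with |L_tot| = ℏ√(6·7) = √42 ℏ.
The minimum angle with z is arccos(6/√42) ≈ 22.2°.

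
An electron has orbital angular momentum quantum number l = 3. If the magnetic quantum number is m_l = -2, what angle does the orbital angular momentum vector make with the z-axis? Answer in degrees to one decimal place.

|L| = ℏ√(l(l+1)) = 2√3 ℏ.
L_z = m_l ℏ = −2ℏ.
cos θ = L_z/|L| = -2/√12, so θ ≈ 125.3°.

θ ≈ 125.3°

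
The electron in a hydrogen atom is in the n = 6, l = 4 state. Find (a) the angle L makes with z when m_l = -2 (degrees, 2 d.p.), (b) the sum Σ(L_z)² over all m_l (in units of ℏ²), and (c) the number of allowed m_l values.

For m_l = -2: cos θ = -2/√20, θ ≈ 116.57°.
Σ m_l² = 60, so Σ(L_z)² = 60 ℏ².
There are 2l+1 = 9 values of m_l.

θ(m_l=-2) ≈ 116.57°; Σ(L_z)² = 60 ℏ²; 9 values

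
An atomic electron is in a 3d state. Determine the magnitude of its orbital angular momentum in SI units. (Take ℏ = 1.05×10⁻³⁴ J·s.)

3d means n = 3, l = 2.
|L| = ℏ√(l(l+1)) = ℏ√(2·3) = √6 ℏ
Numerically, |L| = 2.449 × (1.05×10⁻³⁴ J·s) = 2.57×10⁻³⁴ J·s.

|L| = 2.57×10⁻³⁴ J·s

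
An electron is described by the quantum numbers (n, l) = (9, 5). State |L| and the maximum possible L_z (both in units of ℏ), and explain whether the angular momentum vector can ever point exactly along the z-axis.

|L| = √30 ℏ ≈ 5.4772ℏ, while L_z,max = lℏ = 5ℏ.
Since |L| > L_z,max, the vector can never point exactly along z; the closest it comes is θ_min = arccos(5/√30) ≈ 24.1°.

No: L_z,max = 5ℏ < |L| = √30 ℏ ≈ 5.477ℏ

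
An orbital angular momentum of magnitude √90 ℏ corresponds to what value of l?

l = 9

(|L|/ℏ)² = l(l+1) = 90.
l² + l − 90 = 0 ⇒ l = 9.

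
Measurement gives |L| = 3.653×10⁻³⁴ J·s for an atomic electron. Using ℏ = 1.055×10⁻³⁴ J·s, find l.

Dividing by ℏ: |L|/ℏ ≈ 3.463.
(|L|/ℏ)² = l(l+1) ≈ 11.99 ⇒ l = 3.

l = 3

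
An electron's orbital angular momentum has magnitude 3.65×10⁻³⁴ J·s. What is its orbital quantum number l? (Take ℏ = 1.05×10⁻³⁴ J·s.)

l = 3

|L|/ℏ = (3.65×10⁻³⁴)/(1.05×10⁻³⁴) ≈ 3.476.
(|L|/ℏ)² = l(l+1) ≈ 12.08 ⇒ l = 3.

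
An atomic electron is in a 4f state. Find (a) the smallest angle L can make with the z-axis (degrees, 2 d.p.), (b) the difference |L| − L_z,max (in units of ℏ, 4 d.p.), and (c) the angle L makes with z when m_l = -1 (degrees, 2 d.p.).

θ_min ≈ 30.00°; |L|−L_z,max ≈ 0.4641ℏ; θ(m_l=-1) ≈ 106.78°

For 4f, l = 3.
cos θ_min = 3/√12, so θ_min ≈ 30.00°.
|L| − L_z,max = (2√3 − 3)ℏ ≈ 0.4641ℏ.
For m_l = -1: cos θ = -1/√12, θ ≈ 106.78°.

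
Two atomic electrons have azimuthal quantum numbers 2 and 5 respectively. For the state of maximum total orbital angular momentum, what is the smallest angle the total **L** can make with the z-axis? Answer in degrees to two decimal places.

θ_min ≈ 20.70°

L runs from |2 − 5| = 3 to 2 + 5 = 7.
L ∈ {3, 4, 5, 6, 7}.
The maximum is L = 7, with |L_tot| = ℏ√(7·8) = 2√14 ℏ.
The minimum angle with z is arccos(7/√56) ≈ 20.70°.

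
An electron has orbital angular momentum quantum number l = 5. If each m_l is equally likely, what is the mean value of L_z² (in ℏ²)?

m_l ∈ {-5, -4, -3, -2, -1, 0, 1, 2, 3, 4, 5}.
⟨L_z²⟩ = ℏ²·l(l+1)/3 = 10ℏ².

⟨L_z²⟩ = 10 ℏ²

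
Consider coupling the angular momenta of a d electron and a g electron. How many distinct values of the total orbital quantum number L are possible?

5

L runs from |2 − 4| = 2 to 2 + 4 = 6.
So L can be 2, 3, 4, 5, 6.
That is 5 values.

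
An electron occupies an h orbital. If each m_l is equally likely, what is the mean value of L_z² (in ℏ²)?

For an h orbital, l = 5.
m_l runs from −5 to 5, i.e. {-5, -4, -3, -2, -1, 0, 1, 2, 3, 4, 5}.
⟨L_z²⟩ = ℏ²·l(l+1)/3 = 10ℏ².

⟨L_z²⟩ = 10 ℏ²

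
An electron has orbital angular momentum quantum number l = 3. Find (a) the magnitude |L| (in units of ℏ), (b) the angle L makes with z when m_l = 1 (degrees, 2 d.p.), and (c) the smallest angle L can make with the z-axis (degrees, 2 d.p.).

|L| = 2√3 ℏ ≈ 3.464ℏ; θ(m_l=1) ≈ 73.22°; θ_min ≈ 30.00°

|L| = ℏ√(3·4) = 2√3 ℏ ≈ 3.464ℏ.
For m_l = 1: cos θ = 1/√12, θ ≈ 73.22°.
cos θ_min = 3/√12, so θ_min ≈ 30.00°.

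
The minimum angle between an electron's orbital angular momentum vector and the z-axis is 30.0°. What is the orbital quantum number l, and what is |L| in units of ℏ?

l = 3, |L| = 2√3 ℏ ≈ 3.464ℏ

At minimum angle, m_l = l, so cos θ = l/√(l(l+1)); cos²θ = l/(l+1) = 0.7500.
Thus l = 0.7500/(1 − 0.7500) ≈ 3.
Then |L| = ℏ√(3·4) = 2√3 ℏ.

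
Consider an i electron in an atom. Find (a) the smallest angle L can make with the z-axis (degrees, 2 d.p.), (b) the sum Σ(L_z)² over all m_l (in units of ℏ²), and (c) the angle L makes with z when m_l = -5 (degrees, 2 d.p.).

θ_min ≈ 22.21°; Σ(L_z)² = 182 ℏ²; θ(m_l=-5) ≈ 140.49°

I corresponds to l = 6.
cos θ_min = 6/√42, so θ_min ≈ 22.21°.
Σ m_l² = 182, so Σ(L_z)² = 182 ℏ².
For m_l = -5: cos θ = -5/√42, θ ≈ 140.49°.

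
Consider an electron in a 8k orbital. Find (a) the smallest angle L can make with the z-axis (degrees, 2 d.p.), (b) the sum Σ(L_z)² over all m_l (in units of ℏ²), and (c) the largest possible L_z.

θ_min ≈ 20.70°; Σ(L_z)² = 280 ℏ²; L_z,max = 7ℏ

For 8k, l = 7.
cos θ_min = 7/√56, so θ_min ≈ 20.70°.
Σ m_l² = 280, so Σ(L_z)² = 280 ℏ².
L_z,max = lℏ = 7ℏ.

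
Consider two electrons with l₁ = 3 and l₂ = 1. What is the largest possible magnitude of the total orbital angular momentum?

By the triangle rule, |l₁ − l₂| ≤ L ≤ l₁ + l₂.
Allowed values: L = 2, 3, 4.
The largest magnitude corresponds to L = 4: |L_tot| = ℏ√(4·5) = 2√5 ℏ.

|L_tot|_max = 2√5 ℏ ≈ 4.472ℏ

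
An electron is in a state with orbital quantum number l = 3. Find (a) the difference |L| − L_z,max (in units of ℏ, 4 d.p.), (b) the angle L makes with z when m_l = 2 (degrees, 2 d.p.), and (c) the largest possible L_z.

|L| − L_z,max = (2√3 − 3)ℏ ≈ 0.4641ℏ.
For m_l = 2: cos θ = 2/√12, θ ≈ 54.74°.
L_z,max = lℏ = 3ℏ.

|L|−L_z,max ≈ 0.4641ℏ; θ(m_l=2) ≈ 54.74°; L_z,max = 3ℏ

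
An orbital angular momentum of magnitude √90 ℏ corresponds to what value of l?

Since |L|² = l(l+1)ℏ², l(l+1) = 90.
The positive root is l = 9.

l = 9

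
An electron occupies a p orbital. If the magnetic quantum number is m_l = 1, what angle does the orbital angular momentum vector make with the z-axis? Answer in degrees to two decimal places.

A p state has l = 1.
|L| = ℏ√(l(l+1)) = √2 ℏ.
L_z = m_l ℏ = 1ℏ.
cos θ = L_z/|L| = 1/√2, so θ ≈ 45.00°.

θ ≈ 45.00°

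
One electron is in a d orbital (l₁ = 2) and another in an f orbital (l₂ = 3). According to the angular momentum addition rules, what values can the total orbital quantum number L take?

Angular momentum addition gives L = |l₁ − l₂|, …, l₁ + l₂.
L ∈ {1, 2, 3, 4, 5}.

L = 1, 2, 3, 4, 5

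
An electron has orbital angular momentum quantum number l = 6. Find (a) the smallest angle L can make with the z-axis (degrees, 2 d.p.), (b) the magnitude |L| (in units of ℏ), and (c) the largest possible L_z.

cos θ_min = 6/√42, so θ_min ≈ 22.21°.
|L| = ℏ√(6·7) = √42 ℏ ≈ 6.481ℏ.
L_z,max = lℏ = 6ℏ.

θ_min ≈ 22.21°; |L| = √42 ℏ ≈ 6.481ℏ; L_z,max = 6ℏ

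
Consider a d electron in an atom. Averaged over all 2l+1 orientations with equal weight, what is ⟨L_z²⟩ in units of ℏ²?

⟨L_z²⟩ = 2 ℏ²

The letter d corresponds to l = 2.
m_l runs from −2 to 2, i.e. {-2, -1, 0, 1, 2}.
⟨L_z²⟩ = ℏ²·(Σ m_l²)/(2l+1) = ℏ²·10/5 = 2ℏ².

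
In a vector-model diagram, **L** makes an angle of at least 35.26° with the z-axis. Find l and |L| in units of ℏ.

l = 2, |L| = √6 ℏ ≈ 2.449ℏ

At minimum angle, m_l = l, so cos θ = l/√(l(l+1)); cos²θ = l/(l+1) = 0.6667.
Solving: l = 2.
Then |L| = ℏ√(2·3) = √6 ℏ.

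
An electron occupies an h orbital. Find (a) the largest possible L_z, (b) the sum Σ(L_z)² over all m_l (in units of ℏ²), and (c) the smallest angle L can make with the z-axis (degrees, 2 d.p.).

L_z,max = 5ℏ; Σ(L_z)² = 110 ℏ²; θ_min ≈ 24.09°

An h state has l = 5.
L_z,max = lℏ = 5ℏ.
Σ m_l² = 110, so Σ(L_z)² = 110 ℏ².
cos θ_min = 5/√30, so θ_min ≈ 24.09°.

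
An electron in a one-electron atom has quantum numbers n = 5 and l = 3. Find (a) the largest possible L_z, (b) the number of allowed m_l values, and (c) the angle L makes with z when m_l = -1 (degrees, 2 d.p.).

L_z,max = 3ℏ; 7 values; θ(m_l=-1) ≈ 106.78°

L_z,max = lℏ = 3ℏ.
There are 2l+1 = 7 values of m_l.
For m_l = -1: cos θ = -1/√12, θ ≈ 106.78°.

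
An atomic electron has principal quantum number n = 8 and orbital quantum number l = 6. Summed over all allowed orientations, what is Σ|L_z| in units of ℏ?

m_l runs from −6 to 6, i.e. {-6, -5, -4, -3, -2, -1, 0, 1, 2, 3, 4, 5, 6}.
Σ|m_l| = l(l+1) = 42.

Σ|L_z| = 42 ℏ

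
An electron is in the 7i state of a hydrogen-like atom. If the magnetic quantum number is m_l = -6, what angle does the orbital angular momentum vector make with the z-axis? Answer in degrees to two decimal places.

For 7i, l = 6.
|L|² = l(l+1)ℏ² = 42ℏ², so |L| = √42 ℏ.
L_z = m_l ℏ = −6ℏ.
cos θ = L_z/|L| = -6/√42, so θ ≈ 157.79°.

θ ≈ 157.79°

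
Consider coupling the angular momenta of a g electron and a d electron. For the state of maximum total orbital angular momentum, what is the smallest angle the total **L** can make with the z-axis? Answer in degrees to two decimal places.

The total orbital quantum number L ranges from |l₁ − l₂| to l₁ + l₂ in integer steps.
So L can be 2, 3, 4, 5, 6.
The maximum is L = 6, with |L_tot| = ℏ√(6·7) = √42 ℏ.
The minimum angle with z is arccos(6/√42) ≈ 22.21°.

θ_min ≈ 22.21°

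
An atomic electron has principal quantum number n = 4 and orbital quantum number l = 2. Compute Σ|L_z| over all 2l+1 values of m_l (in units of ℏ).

m_l runs from −2 to 2, i.e. {-2, -1, 0, 1, 2}.
Σ|m_l| = 2·2(2+1)/2 = 6.

Σ|L_z| = 6 ℏ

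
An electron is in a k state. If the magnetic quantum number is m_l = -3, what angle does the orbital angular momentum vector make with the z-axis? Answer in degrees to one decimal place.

θ ≈ 113.6°

The letter k corresponds to l = 7.
|L|² = l(l+1)ℏ² = 56ℏ², so |L| = 2√14 ℏ.
L_z = m_l ℏ = −3ℏ.
cos θ = L_z/|L| = -3/√56, so θ ≈ 113.6°.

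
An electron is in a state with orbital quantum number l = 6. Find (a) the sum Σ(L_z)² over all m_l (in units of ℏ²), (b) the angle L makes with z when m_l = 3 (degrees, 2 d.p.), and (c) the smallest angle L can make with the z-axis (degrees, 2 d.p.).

Σ(L_z)² = 182 ℏ²; θ(m_l=3) ≈ 62.42°; θ_min ≈ 22.21°

Σ m_l² = 182, so Σ(L_z)² = 182 ℏ².
For m_l = 3: cos θ = 3/√42, θ ≈ 62.42°.
cos θ_min = 6/√42, so θ_min ≈ 22.21°.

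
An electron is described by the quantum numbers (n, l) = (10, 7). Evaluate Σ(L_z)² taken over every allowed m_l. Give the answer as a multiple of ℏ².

m_l ∈ {-7, -6, -5, -4, -3, -2, -1, 0, 1, 2, 3, 4, 5, 6, 7}.
Σ m_l² = 2·(1 + 4 + 9 + 16 + 25 + 36 + 49) = 280.

Σ(L_z)² = 280 ℏ²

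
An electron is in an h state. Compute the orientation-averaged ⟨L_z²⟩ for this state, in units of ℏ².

The letter h corresponds to l = 5.
The allowed m_l values are -5, -4, -3, -2, -1, 0, 1, 2, 3, 4, 5.
⟨L_z²⟩ = ℏ²·l(l+1)/3 = 10ℏ².

⟨L_z²⟩ = 10 ℏ²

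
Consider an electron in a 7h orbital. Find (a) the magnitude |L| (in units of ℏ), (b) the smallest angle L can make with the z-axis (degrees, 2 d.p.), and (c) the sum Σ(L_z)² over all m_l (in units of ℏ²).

The 7h subshell has l = 5.
|L| = ℏ√(5·6) = √30 ℏ ≈ 5.477ℏ.
cos θ_min = 5/√30, so θ_min ≈ 24.09°.
Σ m_l² = 110, so Σ(L_z)² = 110 ℏ².

|L| = √30 ℏ ≈ 5.477ℏ; θ_min ≈ 24.09°; Σ(L_z)² = 110 ℏ²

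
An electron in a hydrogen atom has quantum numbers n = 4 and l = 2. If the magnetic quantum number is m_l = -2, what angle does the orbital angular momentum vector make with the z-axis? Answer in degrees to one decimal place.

θ ≈ 144.7°

|L| = √(l(l+1)) ℏ = √6 ℏ.
L_z = m_l ℏ = −2ℏ.
cos θ = L_z/|L| = -2/√6, so θ ≈ 144.7°.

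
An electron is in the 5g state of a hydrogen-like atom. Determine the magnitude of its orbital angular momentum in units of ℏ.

For 5g, l = 4.
|L| = ℏ√(l(l+1)) = ℏ√(4·5) = 2√5 ℏ

|L| = 2√5 ℏ ≈ 4.472ℏ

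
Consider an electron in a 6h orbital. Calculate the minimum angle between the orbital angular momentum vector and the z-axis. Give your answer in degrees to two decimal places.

θ_min ≈ 24.09°

The 6h subshell has l = 5.
|L| = √(l(l+1)) ℏ = √30 ℏ.
The smallest angle corresponds to the largest L_z, i.e. m_l = l = 5, giving L_z = 5ℏ.
cos θ_min = 5/√30, so θ_min ≈ 24.09°.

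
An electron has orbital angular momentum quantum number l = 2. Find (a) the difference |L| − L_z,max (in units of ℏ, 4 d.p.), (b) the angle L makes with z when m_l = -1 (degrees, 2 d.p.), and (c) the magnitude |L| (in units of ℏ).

|L|−L_z,max ≈ 0.4495ℏ; θ(m_l=-1) ≈ 114.09°; |L| = √6 ℏ ≈ 2.449ℏ

|L| − L_z,max = (√6 − 2)ℏ ≈ 0.4495ℏ.
For m_l = -1: cos θ = -1/√6, θ ≈ 114.09°.
|L| = ℏ√(2·3) = √6 ℏ ≈ 2.449ℏ.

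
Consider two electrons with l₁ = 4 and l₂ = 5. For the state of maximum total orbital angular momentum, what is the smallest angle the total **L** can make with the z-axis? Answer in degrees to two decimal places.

The total orbital quantum number L ranges from |l₁ − l₂| to l₁ + l₂ in integer steps.
So L can be 1, 2, 3, 4, 5, 6, 7, 8, 9.
The maximum is L = 9, with |L_tot| = ℏ√(9·10) = 3√10 ℏ.
The minimum angle with z is arccos(9/√90) ≈ 18.43°.

θ_min ≈ 18.43°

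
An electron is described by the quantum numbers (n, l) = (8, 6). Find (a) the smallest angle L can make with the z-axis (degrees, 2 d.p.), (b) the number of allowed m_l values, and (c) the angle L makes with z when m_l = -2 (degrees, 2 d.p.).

cos θ_min = 6/√42, so θ_min ≈ 22.21°.
There are 2l+1 = 13 values of m_l.
For m_l = -2: cos θ = -2/√42, θ ≈ 107.98°.

θ_min ≈ 22.21°; 13 values; θ(m_l=-2) ≈ 107.98°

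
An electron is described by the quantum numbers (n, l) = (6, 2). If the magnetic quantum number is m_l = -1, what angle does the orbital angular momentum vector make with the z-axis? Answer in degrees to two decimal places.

θ ≈ 114.09°

|L| = ℏ√(l(l+1)) = √6 ℏ.
L_z = m_l ℏ = −1ℏ.
cos θ = L_z/|L| = -1/√6, so θ ≈ 114.09°.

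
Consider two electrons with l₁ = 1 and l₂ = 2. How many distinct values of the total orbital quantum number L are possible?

3

The total orbital quantum number L ranges from |l₁ − l₂| to l₁ + l₂ in integer steps.
So L can be 1, 2, 3.
That is 3 values.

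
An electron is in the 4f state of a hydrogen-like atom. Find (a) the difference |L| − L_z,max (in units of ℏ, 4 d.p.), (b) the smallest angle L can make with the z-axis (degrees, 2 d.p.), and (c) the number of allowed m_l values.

|L|−L_z,max ≈ 0.4641ℏ; θ_min ≈ 30.00°; 7 values

The 4f subshell has l = 3.
|L| − L_z,max = (2√3 − 3)ℏ ≈ 0.4641ℏ.
cos θ_min = 3/√12, so θ_min ≈ 30.00°.
There are 2l+1 = 7 values of m_l.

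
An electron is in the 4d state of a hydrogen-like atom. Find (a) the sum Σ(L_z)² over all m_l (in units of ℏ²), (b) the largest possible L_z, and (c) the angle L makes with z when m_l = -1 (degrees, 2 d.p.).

4d means n = 4, l = 2.
Σ m_l² = 10, so Σ(L_z)² = 10 ℏ².
L_z,max = lℏ = 2ℏ.
For m_l = -1: cos θ = -1/√6, θ ≈ 114.09°.

Σ(L_z)² = 10 ℏ²; L_z,max = 2ℏ; θ(m_l=-1) ≈ 114.09°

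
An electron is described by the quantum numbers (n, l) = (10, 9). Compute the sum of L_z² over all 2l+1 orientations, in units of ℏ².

The allowed m_l values are -9, -8, -7, -6, -5, -4, -3, -2, -1, 0, 1, 2, 3, 4, 5, 6, 7, 8, 9.
Summing m² from −9 to 9: Σ m_l² = 570.

Σ(L_z)² = 570 ℏ²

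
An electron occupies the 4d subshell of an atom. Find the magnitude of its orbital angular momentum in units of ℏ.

|L| = √6 ℏ ≈ 2.449ℏ

4d means n = 4, l = 2.
|L| = ℏ√(l(l+1)) = ℏ√(2·3) = √6 ℏ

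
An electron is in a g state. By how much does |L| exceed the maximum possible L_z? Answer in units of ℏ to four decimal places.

A g state has l = 4.
|L| = 2√5 ℏ ≈ 4.4721ℏ, while L_z,max = lℏ = 4ℏ.
The difference is (2√5 − 4)ℏ ≈ 0.4721ℏ.

|L| − L_z,max ≈ 0.4721ℏ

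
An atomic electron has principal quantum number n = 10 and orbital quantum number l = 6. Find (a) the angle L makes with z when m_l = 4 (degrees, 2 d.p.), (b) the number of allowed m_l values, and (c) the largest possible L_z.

θ(m_l=4) ≈ 51.89°; 13 values; L_z,max = 6ℏ

For m_l = 4: cos θ = 4/√42, θ ≈ 51.89°.
There are 2l+1 = 13 values of m_l.
L_z,max = lℏ = 6ℏ.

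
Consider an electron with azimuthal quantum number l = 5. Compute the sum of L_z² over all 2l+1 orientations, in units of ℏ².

Σ(L_z)² = 110 ℏ²

The allowed m_l values are -5, -4, -3, -2, -1, 0, 1, 2, 3, 4, 5.
Σ m_l² = l(l+1)(2l+1)/3 = 5·6·11/3 = 110.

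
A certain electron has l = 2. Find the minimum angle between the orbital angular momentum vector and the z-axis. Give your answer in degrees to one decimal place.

|L|² = l(l+1)ℏ² = 6ℏ², so |L| = √6 ℏ.
The smallest angle corresponds to the largest L_z, i.e. m_l = l = 2, giving L_z = 2ℏ.
cos θ_min = 2/√6, so θ_min ≈ 35.3°.

θ_min ≈ 35.3°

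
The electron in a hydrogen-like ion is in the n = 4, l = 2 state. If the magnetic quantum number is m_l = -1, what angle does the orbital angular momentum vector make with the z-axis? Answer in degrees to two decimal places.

|L| = √(l(l+1)) ℏ = √6 ℏ.
L_z = m_l ℏ = −1ℏ.
cos θ = L_z/|L| = -1/√6, so θ ≈ 114.09°.

θ ≈ 114.09°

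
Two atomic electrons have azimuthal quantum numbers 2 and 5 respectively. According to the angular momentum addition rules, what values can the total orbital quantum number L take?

L = 3, 4, 5, 6, 7

Angular momentum addition gives L = |l₁ − l₂|, …, l₁ + l₂.
L ∈ {3, 4, 5, 6, 7}.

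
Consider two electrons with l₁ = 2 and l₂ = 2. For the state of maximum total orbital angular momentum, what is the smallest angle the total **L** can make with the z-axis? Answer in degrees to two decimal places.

θ_min ≈ 26.57°

Angular momentum addition gives L = |l₁ − l₂|, …, l₁ + l₂.
So L can be 0, 1, 2, 3, 4.
The maximum is L = 4, with |L_tot| = ℏ√(4·5) = 2√5 ℏ.
The minimum angle with z is arccos(4/√20) ≈ 26.57°.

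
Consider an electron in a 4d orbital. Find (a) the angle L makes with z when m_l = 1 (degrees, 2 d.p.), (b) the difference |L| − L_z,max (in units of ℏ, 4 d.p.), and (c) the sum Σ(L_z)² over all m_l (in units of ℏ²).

θ(m_l=1) ≈ 65.91°; |L|−L_z,max ≈ 0.4495ℏ; Σ(L_z)² = 10 ℏ²

For 4d, l = 2.
For m_l = 1: cos θ = 1/√6, θ ≈ 65.91°.
|L| − L_z,max = (√6 − 2)ℏ ≈ 0.4495ℏ.
Σ m_l² = 10, so Σ(L_z)² = 10 ℏ².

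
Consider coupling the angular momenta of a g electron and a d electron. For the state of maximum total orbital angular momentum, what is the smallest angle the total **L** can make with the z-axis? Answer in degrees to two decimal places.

The total orbital quantum number L ranges from |l₁ − l₂| to l₁ + l₂ in integer steps.
L ∈ {2, 3, 4, 5, 6}.
The maximum is L = 6, with |L_tot| = ℏ√(6·7) = √42 ℏ.
The minimum angle with z is arccos(6/√42) ≈ 22.21°.

θ_min ≈ 22.21°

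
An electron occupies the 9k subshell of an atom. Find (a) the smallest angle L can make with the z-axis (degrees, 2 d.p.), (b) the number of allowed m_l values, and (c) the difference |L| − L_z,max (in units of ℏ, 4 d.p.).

θ_min ≈ 20.70°; 15 values; |L|−L_z,max ≈ 0.4833ℏ

9k means n = 9, l = 7.
cos θ_min = 7/√56, so θ_min ≈ 20.70°.
There are 2l+1 = 15 values of m_l.
|L| − L_z,max = (2√14 − 7)ℏ ≈ 0.4833ℏ.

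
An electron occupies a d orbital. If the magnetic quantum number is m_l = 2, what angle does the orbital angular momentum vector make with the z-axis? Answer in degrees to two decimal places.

θ ≈ 35.26°

For a d orbital, l = 2.
|L|² = l(l+1)ℏ² = 6ℏ², so |L| = √6 ℏ.
L_z = m_l ℏ = 2ℏ.
cos θ = L_z/|L| = 2/√6, so θ ≈ 35.26°.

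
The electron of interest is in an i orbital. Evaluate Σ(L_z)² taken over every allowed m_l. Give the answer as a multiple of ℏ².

I corresponds to l = 6.
The allowed m_l values are -6, -5, -4, -3, -2, -1, 0, 1, 2, 3, 4, 5, 6.
Σ m_l² = l(l+1)(2l+1)/3 = 6·7·13/3 = 182.

Σ(L_z)² = 182 ℏ²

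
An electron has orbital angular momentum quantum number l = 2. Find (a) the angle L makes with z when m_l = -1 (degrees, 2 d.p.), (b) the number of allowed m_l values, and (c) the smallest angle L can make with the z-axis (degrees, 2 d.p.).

θ(m_l=-1) ≈ 114.09°; 5 values; θ_min ≈ 35.26°

For m_l = -1: cos θ = -1/√6, θ ≈ 114.09°.
There are 2l+1 = 5 values of m_l.
cos θ_min = 2/√6, so θ_min ≈ 35.26°.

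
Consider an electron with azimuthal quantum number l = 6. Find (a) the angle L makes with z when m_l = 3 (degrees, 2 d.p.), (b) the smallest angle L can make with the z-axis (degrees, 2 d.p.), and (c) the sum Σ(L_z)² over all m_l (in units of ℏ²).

θ(m_l=3) ≈ 62.42°; θ_min ≈ 22.21°; Σ(L_z)² = 182 ℏ²

For m_l = 3: cos θ = 3/√42, θ ≈ 62.42°.
cos θ_min = 6/√42, so θ_min ≈ 22.21°.
Σ m_l² = 182, so Σ(L_z)² = 182 ℏ².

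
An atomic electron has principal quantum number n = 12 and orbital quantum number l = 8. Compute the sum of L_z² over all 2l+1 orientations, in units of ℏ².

Σ(L_z)² = 408 ℏ²

m_l ∈ {-8, -7, -6, -5, -4, -3, -2, -1, 0, 1, 2, 3, 4, 5, 6, 7, 8}.
Σ m_l² = l(l+1)(2l+1)/3 = 8·9·17/3 = 408.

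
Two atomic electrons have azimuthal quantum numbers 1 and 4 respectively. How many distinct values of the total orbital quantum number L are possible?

3

The total orbital quantum number L ranges from |l₁ − l₂| to l₁ + l₂ in integer steps.
L ∈ {3, 4, 5}.
That is 3 values.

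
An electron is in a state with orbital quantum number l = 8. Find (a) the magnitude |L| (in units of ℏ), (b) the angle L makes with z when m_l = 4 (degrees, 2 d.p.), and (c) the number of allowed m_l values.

|L| = ℏ√(8·9) = 6√2 ℏ ≈ 8.485ℏ.
For m_l = 4: cos θ = 4/√72, θ ≈ 61.87°.
There are 2l+1 = 17 values of m_l.

|L| = 6√2 ℏ ≈ 8.485ℏ; θ(m_l=4) ≈ 61.87°; 17 values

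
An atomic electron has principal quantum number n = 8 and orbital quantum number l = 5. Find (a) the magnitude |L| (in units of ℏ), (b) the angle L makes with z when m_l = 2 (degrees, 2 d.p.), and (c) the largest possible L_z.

|L| = ℏ√(5·6) = √30 ℏ ≈ 5.477ℏ.
For m_l = 2: cos θ = 2/√30, θ ≈ 68.58°.
L_z,max = lℏ = 5ℏ.

|L| = √30 ℏ ≈ 5.477ℏ; θ(m_l=2) ≈ 68.58°; L_z,max = 5ℏ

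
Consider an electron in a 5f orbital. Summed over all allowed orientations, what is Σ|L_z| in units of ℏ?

For 5f, l = 3.
The allowed m_l values are -3, -2, -1, 0, 1, 2, 3.
Σ|m_l| = 2·3(3+1)/2 = 12.

Σ|L_z| = 12 ℏ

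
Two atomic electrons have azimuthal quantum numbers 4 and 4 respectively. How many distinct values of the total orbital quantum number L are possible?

9

Angular momentum addition gives L = |l₁ − l₂|, …, l₁ + l₂.
L ∈ {0, 1, 2, 3, 4, 5, 6, 7, 8}.
That is 9 values.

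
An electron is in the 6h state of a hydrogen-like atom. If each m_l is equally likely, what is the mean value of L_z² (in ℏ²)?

The 6h subshell has l = 5.
m_l ∈ {-5, -4, -3, -2, -1, 0, 1, 2, 3, 4, 5}.
Average of L_z² over 11 states: 110/11 ℏ² = 10 ℏ².

⟨L_z²⟩ = 10 ℏ²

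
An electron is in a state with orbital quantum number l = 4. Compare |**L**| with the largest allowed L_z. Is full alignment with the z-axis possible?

No: L_z,max = 4ℏ < |L| = 2√5 ℏ ≈ 4.472ℏ

|L| = 2√5 ℏ ≈ 4.4721ℏ, while L_z,max = lℏ = 4ℏ.
Since |L| > L_z,max, the vector can never point exactly along z; the closest it comes is θ_min = arccos(4/√20) ≈ 26.6°.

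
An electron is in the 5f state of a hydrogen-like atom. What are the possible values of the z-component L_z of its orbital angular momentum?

The 5f subshell has l = 3.
L_z = m_l ℏ with m_l ranging from −l to +l in integer steps.
For l = 3: m_l ∈ {-3, -2, -1, 0, 1, 2, 3}.

L_z ∈ {−3ℏ, −2ℏ, −ℏ, 0, ℏ, 2ℏ, 3ℏ}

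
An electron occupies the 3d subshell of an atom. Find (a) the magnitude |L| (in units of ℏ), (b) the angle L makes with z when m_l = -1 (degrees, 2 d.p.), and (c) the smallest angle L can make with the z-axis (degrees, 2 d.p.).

|L| = √6 ℏ ≈ 2.449ℏ; θ(m_l=-1) ≈ 114.09°; θ_min ≈ 35.26°

3d means n = 3, l = 2.
|L| = ℏ√(2·3) = √6 ℏ ≈ 2.449ℏ.
For m_l = -1: cos θ = -1/√6, θ ≈ 114.09°.
cos θ_min = 2/√6, so θ_min ≈ 35.26°.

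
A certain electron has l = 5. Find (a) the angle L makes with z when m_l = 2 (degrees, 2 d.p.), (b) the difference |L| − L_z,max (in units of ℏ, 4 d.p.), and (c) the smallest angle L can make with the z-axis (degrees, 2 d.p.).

For m_l = 2: cos θ = 2/√30, θ ≈ 68.58°.
|L| − L_z,max = (√30 − 5)ℏ ≈ 0.4772ℏ.
cos θ_min = 5/√30, so θ_min ≈ 24.09°.

θ(m_l=2) ≈ 68.58°; |L|−L_z,max ≈ 0.4772ℏ; θ_min ≈ 24.09°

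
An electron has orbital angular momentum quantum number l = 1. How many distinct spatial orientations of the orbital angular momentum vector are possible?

The number of m_l values is 2l + 1 = 2·1 + 1 = 3.

3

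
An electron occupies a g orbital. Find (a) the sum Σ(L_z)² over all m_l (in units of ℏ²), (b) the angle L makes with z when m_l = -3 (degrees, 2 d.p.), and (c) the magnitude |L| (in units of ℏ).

For a g orbital, l = 4.
Σ m_l² = 60, so Σ(L_z)² = 60 ℏ².
For m_l = -3: cos θ = -3/√20, θ ≈ 132.13°.
|L| = ℏ√(4·5) = 2√5 ℏ ≈ 4.472ℏ.

Σ(L_z)² = 60 ℏ²; θ(m_l=-3) ≈ 132.13°; |L| = 2√5 ℏ ≈ 4.472ℏ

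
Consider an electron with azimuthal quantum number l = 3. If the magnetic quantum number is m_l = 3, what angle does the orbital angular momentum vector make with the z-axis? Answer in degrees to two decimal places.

θ ≈ 30.00°

|L|² = l(l+1)ℏ² = 12ℏ², so |L| = 2√3 ℏ.
L_z = m_l ℏ = 3ℏ.
cos θ = L_z/|L| = 3/√12, so θ ≈ 30.00°.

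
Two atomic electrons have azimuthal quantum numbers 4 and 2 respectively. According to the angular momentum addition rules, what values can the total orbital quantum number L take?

L = 2, 3, 4, 5, 6

L runs from |4 − 2| = 2 to 4 + 2 = 6.
Allowed values: L = 2, 3, 4, 5, 6.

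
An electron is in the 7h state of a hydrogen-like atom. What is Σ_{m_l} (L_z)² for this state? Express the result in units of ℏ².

For 7h, l = 5.
The allowed m_l values are -5, -4, -3, -2, -1, 0, 1, 2, 3, 4, 5.
Σ m_l² = 2·(1 + 4 + 9 + 16 + 25) = 110.

Σ(L_z)² = 110 ℏ²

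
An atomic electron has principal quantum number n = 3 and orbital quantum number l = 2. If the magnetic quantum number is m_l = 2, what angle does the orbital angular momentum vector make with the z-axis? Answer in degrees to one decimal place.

θ ≈ 35.3°

|L| = ℏ√(l(l+1)) = √6 ℏ.
L_z = m_l ℏ = 2ℏ.
cos θ = L_z/|L| = 2/√6, so θ ≈ 35.3°.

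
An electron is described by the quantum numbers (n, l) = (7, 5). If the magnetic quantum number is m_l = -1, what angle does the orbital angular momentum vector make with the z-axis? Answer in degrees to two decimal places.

|L| = √(l(l+1)) ℏ = √30 ℏ.
L_z = m_l ℏ = −1ℏ.
cos θ = L_z/|L| = -1/√30, so θ ≈ 100.52°.

θ ≈ 100.52°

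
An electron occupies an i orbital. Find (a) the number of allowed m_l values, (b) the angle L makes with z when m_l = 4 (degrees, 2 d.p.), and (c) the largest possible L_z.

13 values; θ(m_l=4) ≈ 51.89°; L_z,max = 6ℏ

An i state has l = 6.
There are 2l+1 = 13 values of m_l.
For m_l = 4: cos θ = 4/√42, θ ≈ 51.89°.
L_z,max = lℏ = 6ℏ.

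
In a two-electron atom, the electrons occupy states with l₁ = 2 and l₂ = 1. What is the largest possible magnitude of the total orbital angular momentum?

The total orbital quantum number L ranges from |l₁ − l₂| to l₁ + l₂ in integer steps.
L ∈ {1, 2, 3}.
The largest magnitude corresponds to L = 3: |L_tot| = ℏ√(3·4) = 2√3 ℏ.

|L_tot|_max = 2√3 ℏ ≈ 3.464ℏ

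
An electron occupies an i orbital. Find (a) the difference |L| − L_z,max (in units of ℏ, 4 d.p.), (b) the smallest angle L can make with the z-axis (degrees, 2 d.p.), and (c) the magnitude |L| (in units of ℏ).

|L|−L_z,max ≈ 0.4807ℏ; θ_min ≈ 22.21°; |L| = √42 ℏ ≈ 6.481ℏ

I corresponds to l = 6.
|L| − L_z,max = (√42 − 6)ℏ ≈ 0.4807ℏ.
cos θ_min = 6/√42, so θ_min ≈ 22.21°.
|L| = ℏ√(6·7) = √42 ℏ ≈ 6.481ℏ.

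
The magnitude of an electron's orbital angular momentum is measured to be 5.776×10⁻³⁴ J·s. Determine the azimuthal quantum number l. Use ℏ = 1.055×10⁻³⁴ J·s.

l = 5

|L|/ℏ = (5.776×10⁻³⁴)/(1.055×10⁻³⁴) ≈ 5.475.
(|L|/ℏ)² = l(l+1) ≈ 29.97 ⇒ l = 5.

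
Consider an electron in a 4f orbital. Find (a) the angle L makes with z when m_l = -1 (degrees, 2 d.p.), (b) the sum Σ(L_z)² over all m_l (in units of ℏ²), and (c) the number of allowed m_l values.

4f means n = 4, l = 3.
For m_l = -1: cos θ = -1/√12, θ ≈ 106.78°.
Σ m_l² = 28, so Σ(L_z)² = 28 ℏ².
There are 2l+1 = 7 values of m_l.

θ(m_l=-1) ≈ 106.78°; Σ(L_z)² = 28 ℏ²; 7 values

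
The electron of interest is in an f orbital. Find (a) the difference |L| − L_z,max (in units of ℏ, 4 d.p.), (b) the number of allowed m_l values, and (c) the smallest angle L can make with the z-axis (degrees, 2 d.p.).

An f state has l = 3.
|L| − L_z,max = (2√3 − 3)ℏ ≈ 0.4641ℏ.
There are 2l+1 = 7 values of m_l.
cos θ_min = 3/√12, so θ_min ≈ 30.00°.

|L|−L_z,max ≈ 0.4641ℏ; 7 values; θ_min ≈ 30.00°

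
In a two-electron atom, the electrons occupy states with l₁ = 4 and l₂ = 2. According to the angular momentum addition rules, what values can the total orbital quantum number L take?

L runs from |4 − 2| = 2 to 4 + 2 = 6.
L ∈ {2, 3, 4, 5, 6}.

L = 2, 3, 4, 5, 6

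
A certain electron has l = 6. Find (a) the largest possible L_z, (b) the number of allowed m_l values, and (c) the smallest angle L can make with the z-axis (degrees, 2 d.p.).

L_z,max = 6ℏ; 13 values; θ_min ≈ 22.21°

L_z,max = lℏ = 6ℏ.
There are 2l+1 = 13 values of m_l.
cos θ_min = 6/√42, so θ_min ≈ 22.21°.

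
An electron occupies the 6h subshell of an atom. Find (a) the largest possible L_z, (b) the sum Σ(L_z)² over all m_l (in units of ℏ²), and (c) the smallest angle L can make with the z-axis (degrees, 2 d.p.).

L_z,max = 5ℏ; Σ(L_z)² = 110 ℏ²; θ_min ≈ 24.09°

6h means n = 6, l = 5.
L_z,max = lℏ = 5ℏ.
Σ m_l² = 110, so Σ(L_z)² = 110 ℏ².
cos θ_min = 5/√30, so θ_min ≈ 24.09°.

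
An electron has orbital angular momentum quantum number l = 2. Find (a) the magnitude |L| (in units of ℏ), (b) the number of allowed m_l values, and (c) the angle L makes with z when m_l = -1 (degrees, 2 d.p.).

|L| = ℏ√(2·3) = √6 ℏ ≈ 2.449ℏ.
There are 2l+1 = 5 values of m_l.
For m_l = -1: cos θ = -1/√6, θ ≈ 114.09°.

|L| = √6 ℏ ≈ 2.449ℏ; 5 values; θ(m_l=-1) ≈ 114.09°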